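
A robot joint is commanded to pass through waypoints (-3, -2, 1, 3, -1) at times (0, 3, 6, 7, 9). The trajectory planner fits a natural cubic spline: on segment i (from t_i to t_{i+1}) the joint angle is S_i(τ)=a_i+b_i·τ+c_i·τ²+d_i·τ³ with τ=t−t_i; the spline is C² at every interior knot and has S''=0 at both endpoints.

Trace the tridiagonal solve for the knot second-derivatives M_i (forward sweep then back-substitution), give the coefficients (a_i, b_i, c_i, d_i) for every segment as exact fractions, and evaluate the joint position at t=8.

  seg 0: a=-3 b=83/255 c=0 d=2/2295
  seg 1: a=-2 b=89/255 c=2/255 d=32/459
  seg 2: a=1 b=581/255 c=54/85 d=-233/255
  seg 3: a=3 b=206/255 c=-179/85 d=179/510
S(8) = 349/170

Δ: Δ0=1/3, Δ1=1, Δ2=2, Δ3=-2
row 1: diag=12, rhs=4; c'=1/4, d'=1/3
row 2: denom=8−3·1/4=29/4; d'=(6−3·1/3)/(29/4)=20/29
row 3: denom=6−1·4/29=170/29; d'=(-24−1·20/29)/(170/29)=-358/85
back: M3=-358/85
back: M2=20/29−4/29·-358/85=108/85
back: M1=1/3−1/4·108/85=4/255
M: M0=0, M1=4/255, M2=108/85, M3=-358/85, M4=0
seg 0: a=-3, c=M0/2=0, d=(M1−M0)/(6·3)=2/2295, b=Δ0−h0·(2M0+M1)/6=83/255
seg 1: a=-2, c=M1/2=2/255, d=(M2−M1)/(6·3)=32/459, b=Δ1−h1·(2M1+M2)/6=89/255
seg 2: a=1, c=M2/2=54/85, d=(M3−M2)/(6·1)=-233/255, b=Δ2−h2·(2M2+M3)/6=581/255
seg 3: a=3, c=M3/2=-179/85, d=(M4−M3)/(6·2)=179/510, b=Δ3−h3·(2M3+M4)/6=206/255
t_q=8 → seg 3, τ=1; S=3+206/255·τ+-179/85·τ²+179/510·τ³=349/170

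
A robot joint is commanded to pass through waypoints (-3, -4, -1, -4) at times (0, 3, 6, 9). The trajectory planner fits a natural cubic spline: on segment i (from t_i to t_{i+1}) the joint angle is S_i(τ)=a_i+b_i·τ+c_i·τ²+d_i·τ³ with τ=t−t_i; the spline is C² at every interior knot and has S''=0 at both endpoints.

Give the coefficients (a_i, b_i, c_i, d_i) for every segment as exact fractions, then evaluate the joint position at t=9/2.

  seg 0: a=-3 b=-37/45 c=0 d=22/405
  seg 1: a=-4 b=29/45 c=22/45 d=-10/81
  seg 2: a=-1 b=11/45 c=-28/45 d=28/405
S(9/2) = -47/20

Δ: Δ0=-1/3, Δ1=1, Δ2=-1
row 1: diag=12, rhs=8; c'=1/4, d'=2/3
row 2: denom=12−3·1/4=45/4; d'=(-12−3·2/3)/(45/4)=-56/45
back: M2=-56/45
back: M1=2/3−1/4·-56/45=44/45
M: M0=0, M1=44/45, M2=-56/45, M3=0
seg 0: a=-3, c=M0/2=0, d=(M1−M0)/(6·3)=22/405, b=Δ0−h0·(2M0+M1)/6=-37/45
seg 1: a=-4, c=M1/2=22/45, d=(M2−M1)/(6·3)=-10/81, b=Δ1−h1·(2M1+M2)/6=29/45
seg 2: a=-1, c=M2/2=-28/45, d=(M3−M2)/(6·3)=28/405, b=Δ2−h2·(2M2+M3)/6=11/45
t_q=9/2 → seg 1, τ=3/2; S=-4+29/45·τ+22/45·τ²+-10/81·τ³=-47/20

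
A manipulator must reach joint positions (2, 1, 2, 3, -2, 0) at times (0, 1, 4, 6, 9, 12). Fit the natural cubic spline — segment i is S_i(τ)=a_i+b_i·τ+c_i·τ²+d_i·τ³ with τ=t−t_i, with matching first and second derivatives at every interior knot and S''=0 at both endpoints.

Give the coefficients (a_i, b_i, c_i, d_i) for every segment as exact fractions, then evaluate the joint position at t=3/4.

  seg 0: a=2 b=-5773/4998 c=0 d=775/4998
  seg 1: a=1 b=-1724/2499 c=775/1666 d=-1861/44982
  seg 2: a=2 b=4919/4998 c=232/2499 d=-279/1666
  seg 3: a=3 b=-467/714 c=-2279/2499 d=319/1666
  seg 4: a=-2 b=-2389/2499 c=4055/4998 d=-4055/44982
S(3/4) = 18265/15232

Δ: Δ0=-1, Δ1=1/3, Δ2=1/2, Δ3=-5/3, Δ4=2/3
row 1: diag=8, rhs=8; c'=3/8, d'=1
row 2: denom=10−3·3/8=71/8; d'=(1−3·1)/(71/8)=-16/71
row 3: denom=10−2·16/71=678/71; d'=(-13−2·-16/71)/(678/71)=-297/226
row 4: denom=12−3·71/226=2499/226; d'=(14−3·-297/226)/(2499/226)=4055/2499
back: M4=4055/2499
back: M3=-297/226−71/226·4055/2499=-4558/2499
back: M2=-16/71−16/71·-4558/2499=464/2499
back: M1=1−3/8·464/2499=775/833
M: M0=0, M1=775/833, M2=464/2499, M3=-4558/2499, M4=4055/2499, M5=0
seg 0: a=2, c=M0/2=0, d=(M1−M0)/(6·1)=775/4998, b=Δ0−h0·(2M0+M1)/6=-5773/4998
seg 1: a=1, c=M1/2=775/1666, d=(M2−M1)/(6·3)=-1861/44982, b=Δ1−h1·(2M1+M2)/6=-1724/2499
seg 2: a=2, c=M2/2=232/2499, d=(M3−M2)/(6·2)=-279/1666, b=Δ2−h2·(2M2+M3)/6=4919/4998
seg 3: a=3, c=M3/2=-2279/2499, d=(M4−M3)/(6·3)=319/1666, b=Δ3−h3·(2M3+M4)/6=-467/714
seg 4: a=-2, c=M4/2=4055/4998, d=(M5−M4)/(6·3)=-4055/44982, b=Δ4−h4·(2M4+M5)/6=-2389/2499
t_q=3/4 → seg 0, τ=3/4; S=2+-5773/4998·τ+0·τ²+775/4998·τ³=18265/15232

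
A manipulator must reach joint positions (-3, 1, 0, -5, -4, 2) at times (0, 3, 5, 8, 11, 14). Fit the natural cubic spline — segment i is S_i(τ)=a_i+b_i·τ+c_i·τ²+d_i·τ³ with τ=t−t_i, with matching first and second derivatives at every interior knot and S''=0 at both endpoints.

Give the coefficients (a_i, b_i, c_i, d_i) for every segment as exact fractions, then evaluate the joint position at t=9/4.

Δ: Δ0=4/3, Δ1=-1/2, Δ2=-5/3, Δ3=1/3, Δ4=2
row 1: diag=10, rhs=-11; c'=1/5, d'=-11/10
row 2: denom=10−2·1/5=48/5; d'=(-7−2·-11/10)/(48/5)=-1/2
row 3: denom=12−3·5/16=177/16; d'=(12−3·-1/2)/(177/16)=72/59
row 4: denom=12−3·16/59=660/59; d'=(10−3·72/59)/(660/59)=17/30
back: M4=17/30
back: M3=72/59−16/59·17/30=16/15
back: M2=-1/2−5/16·16/15=-5/6
back: M1=-11/10−1/5·-5/6=-14/15
M: M0=0, M1=-14/15, M2=-5/6, M3=16/15, M4=17/30, M5=0
seg 0: a=-3, c=M0/2=0, d=(M1−M0)/(6·3)=-7/135, b=Δ0−h0·(2M0+M1)/6=9/5
seg 1: a=1, c=M1/2=-7/15, d=(M2−M1)/(6·2)=1/120, b=Δ1−h1·(2M1+M2)/6=2/5
seg 2: a=0, c=M2/2=-5/12, d=(M3−M2)/(6·3)=19/180, b=Δ2−h2·(2M2+M3)/6=-41/30
seg 3: a=-5, c=M3/2=8/15, d=(M4−M3)/(6·3)=-1/36, b=Δ3−h3·(2M3+M4)/6=-61/60
seg 4: a=-4, c=M4/2=17/60, d=(M5−M4)/(6·3)=-17/540, b=Δ4−h4·(2M4+M5)/6=43/30
t_q=9/4 → seg 0, τ=9/4; S=-3+9/5·τ+0·τ²+-7/135·τ³=147/320

  seg 0: a=-3 b=9/5 c=0 d=-7/135
  seg 1: a=1 b=2/5 c=-7/15 d=1/120
  seg 2: a=0 b=-41/30 c=-5/12 d=19/180
  seg 3: a=-5 b=-61/60 c=8/15 d=-1/36
  seg 4: a=-4 b=43/30 c=17/60 d=-17/540
S(9/4) = 147/320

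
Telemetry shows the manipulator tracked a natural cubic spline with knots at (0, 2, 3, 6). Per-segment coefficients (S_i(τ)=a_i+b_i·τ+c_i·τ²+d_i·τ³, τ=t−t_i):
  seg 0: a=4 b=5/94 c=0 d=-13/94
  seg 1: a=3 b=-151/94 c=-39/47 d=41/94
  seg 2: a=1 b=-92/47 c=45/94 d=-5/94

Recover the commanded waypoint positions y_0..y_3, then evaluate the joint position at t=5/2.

y_0=4 y_1=3 y_2=1 y_3=-2
S(5/2) = 1537/752

y_0 = S_0(0) = a_0 = 4
y_1 = S_1(0) = a_1 = 3
y_2 = S_2(0) = a_2 = 1
y_3 = S_2(3) = -2
t_q=5/2 is in segment 1 (τ=1/2); S_1(τ)=1537/752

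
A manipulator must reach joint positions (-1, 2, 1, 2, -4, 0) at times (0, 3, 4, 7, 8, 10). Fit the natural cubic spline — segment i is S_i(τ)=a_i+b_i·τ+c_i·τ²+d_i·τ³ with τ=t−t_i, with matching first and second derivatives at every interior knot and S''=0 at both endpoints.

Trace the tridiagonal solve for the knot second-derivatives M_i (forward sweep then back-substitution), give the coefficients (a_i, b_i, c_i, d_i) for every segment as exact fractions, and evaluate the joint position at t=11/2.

Δ: Δ0=1, Δ1=-1, Δ2=1/3, Δ3=-6, Δ4=2
row 1: diag=8, rhs=-12; c'=1/8, d'=-3/2
row 2: denom=8−1·1/8=63/8; d'=(8−1·-3/2)/(63/8)=76/63
row 3: denom=8−3·8/21=48/7; d'=(-38−3·76/63)/(48/7)=-437/72
row 4: denom=6−1·7/48=281/48; d'=(48−1·-437/72)/(281/48)=7786/843
back: M4=7786/843
back: M3=-437/72−7/48·7786/843=-2084/281
back: M2=76/63−8/21·-2084/281=10196/2529
back: M1=-3/2−1/8·10196/2529=-5068/2529
M: M0=0, M1=-5068/2529, M2=10196/2529, M3=-2084/281, M4=7786/843, M5=0
seg 0: a=-1, c=M0/2=0, d=(M1−M0)/(6·3)=-2534/22761, b=Δ0−h0·(2M0+M1)/6=5063/2529
seg 1: a=2, c=M1/2=-2534/2529, d=(M2−M1)/(6·1)=848/843, b=Δ1−h1·(2M1+M2)/6=-2539/2529
seg 2: a=1, c=M2/2=5098/2529, d=(M3−M2)/(6·3)=-14476/22761, b=Δ2−h2·(2M2+M3)/6=25/2529
seg 3: a=2, c=M3/2=-1042/281, d=(M4−M3)/(6·1)=7019/2529, b=Δ3−h3·(2M3+M4)/6=-12815/2529
seg 4: a=-4, c=M4/2=3893/843, d=(M5−M4)/(6·2)=-3893/5058, b=Δ4−h4·(2M4+M5)/6=-10514/2529
t_q=11/2 → seg 2, τ=3/2; S=1+25/2529·τ+5098/2529·τ²+-14476/22761·τ³=1913/562

  seg 0: a=-1 b=5063/2529 c=0 d=-2534/22761
  seg 1: a=2 b=-2539/2529 c=-2534/2529 d=848/843
  seg 2: a=1 b=25/2529 c=5098/2529 d=-14476/22761
  seg 3: a=2 b=-12815/2529 c=-1042/281 d=7019/2529
  seg 4: a=-4 b=-10514/2529 c=3893/843 d=-3893/5058
S(11/2) = 1913/562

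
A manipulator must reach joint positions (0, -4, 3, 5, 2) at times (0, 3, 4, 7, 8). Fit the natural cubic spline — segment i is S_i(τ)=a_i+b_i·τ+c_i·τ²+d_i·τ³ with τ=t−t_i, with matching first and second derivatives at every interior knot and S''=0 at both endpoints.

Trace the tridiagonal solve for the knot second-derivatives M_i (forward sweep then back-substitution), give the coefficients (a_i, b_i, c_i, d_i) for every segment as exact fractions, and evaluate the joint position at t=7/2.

Δ: Δ0=-4/3, Δ1=7, Δ2=2/3, Δ3=-3
row 1: diag=8, rhs=50; c'=1/8, d'=25/4
row 2: denom=8−1·1/8=63/8; d'=(-38−1·25/4)/(63/8)=-118/21
row 3: denom=8−3·8/21=48/7; d'=(-22−3·-118/21)/(48/7)=-3/4
back: M3=-3/4
back: M2=-118/21−8/21·-3/4=-16/3
back: M1=25/4−1/8·-16/3=83/12
M: M0=0, M1=83/12, M2=-16/3, M3=-3/4, M4=0
seg 0: a=0, c=M0/2=0, d=(M1−M0)/(6·3)=83/216, b=Δ0−h0·(2M0+M1)/6=-115/24
seg 1: a=-4, c=M1/2=83/24, d=(M2−M1)/(6·1)=-49/24, b=Δ1−h1·(2M1+M2)/6=67/12
seg 2: a=3, c=M2/2=-8/3, d=(M3−M2)/(6·3)=55/216, b=Δ2−h2·(2M2+M3)/6=51/8
seg 3: a=5, c=M3/2=-3/8, d=(M4−M3)/(6·1)=1/8, b=Δ3−h3·(2M3+M4)/6=-11/4
t_q=7/2 → seg 1, τ=1/2; S=-4+67/12·τ+83/24·τ²+-49/24·τ³=-115/192

  seg 0: a=0 b=-115/24 c=0 d=83/216
  seg 1: a=-4 b=67/12 c=83/24 d=-49/24
  seg 2: a=3 b=51/8 c=-8/3 d=55/216
  seg 3: a=5 b=-11/4 c=-3/8 d=1/8
S(7/2) = -115/192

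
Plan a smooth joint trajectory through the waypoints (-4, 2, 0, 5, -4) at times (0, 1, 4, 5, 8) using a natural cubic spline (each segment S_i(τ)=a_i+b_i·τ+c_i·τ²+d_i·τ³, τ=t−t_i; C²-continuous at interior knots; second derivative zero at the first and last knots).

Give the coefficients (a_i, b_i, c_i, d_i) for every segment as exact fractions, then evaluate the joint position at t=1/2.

  seg 0: a=-4 b=793/108 c=0 d=-145/108
  seg 1: a=2 b=179/54 c=-145/36 d=875/972
  seg 2: a=0 b=373/108 c=110/27 d=-91/36
  seg 3: a=5 b=217/54 c=-379/108 d=379/972
S(1/2) = -143/288

Δ: Δ0=6, Δ1=-2/3, Δ2=5, Δ3=-3
row 1: diag=8, rhs=-40; c'=3/8, d'=-5
row 2: denom=8−3·3/8=55/8; d'=(34−3·-5)/(55/8)=392/55
row 3: denom=8−1·8/55=432/55; d'=(-48−1·392/55)/(432/55)=-379/54
back: M3=-379/54
back: M2=392/55−8/55·-379/54=220/27
back: M1=-5−3/8·220/27=-145/18
M: M0=0, M1=-145/18, M2=220/27, M3=-379/54, M4=0
seg 0: a=-4, c=M0/2=0, d=(M1−M0)/(6·1)=-145/108, b=Δ0−h0·(2M0+M1)/6=793/108
seg 1: a=2, c=M1/2=-145/36, d=(M2−M1)/(6·3)=875/972, b=Δ1−h1·(2M1+M2)/6=179/54
seg 2: a=0, c=M2/2=110/27, d=(M3−M2)/(6·1)=-91/36, b=Δ2−h2·(2M2+M3)/6=373/108
seg 3: a=5, c=M3/2=-379/108, d=(M4−M3)/(6·3)=379/972, b=Δ3−h3·(2M3+M4)/6=217/54
t_q=1/2 → seg 0, τ=1/2; S=-4+793/108·τ+0·τ²+-145/108·τ³=-143/288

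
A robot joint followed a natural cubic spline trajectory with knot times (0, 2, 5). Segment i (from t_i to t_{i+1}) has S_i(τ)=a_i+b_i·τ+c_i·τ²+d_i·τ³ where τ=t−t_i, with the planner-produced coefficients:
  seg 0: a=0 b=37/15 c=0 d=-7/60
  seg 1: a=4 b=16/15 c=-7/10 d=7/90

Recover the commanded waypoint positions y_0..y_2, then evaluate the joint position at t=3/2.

y_0 = S_0(0) = a_0 = 0
y_1 = S_1(0) = a_1 = 4
y_2 = S_1(3) = 3
t_q=3/2 is in segment 0 (τ=3/2); S_0(τ)=529/160

y_0=0 y_1=4 y_2=3
S(3/2) = 529/160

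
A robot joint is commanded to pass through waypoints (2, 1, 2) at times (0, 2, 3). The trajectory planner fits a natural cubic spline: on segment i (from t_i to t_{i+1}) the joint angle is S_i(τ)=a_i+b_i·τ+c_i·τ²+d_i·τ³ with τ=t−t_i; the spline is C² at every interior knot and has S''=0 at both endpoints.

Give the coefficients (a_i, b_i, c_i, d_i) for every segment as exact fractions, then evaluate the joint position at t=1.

Δ: Δ0=-1/2, Δ1=1
row 1: diag=6, rhs=9; c'=1/6, d'=3/2
back: M1=3/2
M: M0=0, M1=3/2, M2=0
seg 0: a=2, c=M0/2=0, d=(M1−M0)/(6·2)=1/8, b=Δ0−h0·(2M0+M1)/6=-1
seg 1: a=1, c=M1/2=3/4, d=(M2−M1)/(6·1)=-1/4, b=Δ1−h1·(2M1+M2)/6=1/2
t_q=1 → seg 0, τ=1; S=2+-1·τ+0·τ²+1/8·τ³=9/8

  seg 0: a=2 b=-1 c=0 d=1/8
  seg 1: a=1 b=1/2 c=3/4 d=-1/4
S(1) = 9/8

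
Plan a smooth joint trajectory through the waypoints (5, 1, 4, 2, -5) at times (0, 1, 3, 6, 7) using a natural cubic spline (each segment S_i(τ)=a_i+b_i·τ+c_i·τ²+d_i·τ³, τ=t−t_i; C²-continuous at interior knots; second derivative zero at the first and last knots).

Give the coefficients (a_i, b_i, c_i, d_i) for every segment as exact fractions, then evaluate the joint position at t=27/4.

Δ: Δ0=-4, Δ1=3/2, Δ2=-2/3, Δ3=-7
row 1: diag=6, rhs=33; c'=1/3, d'=11/2
row 2: denom=10−2·1/3=28/3; d'=(-13−2·11/2)/(28/3)=-18/7
row 3: denom=8−3·9/28=197/28; d'=(-38−3·-18/7)/(197/28)=-848/197
back: M3=-848/197
back: M2=-18/7−9/28·-848/197=-234/197
back: M1=11/2−1/3·-234/197=2323/394
M: M0=0, M1=2323/394, M2=-234/197, M3=-848/197, M4=0
seg 0: a=5, c=M0/2=0, d=(M1−M0)/(6·1)=2323/2364, b=Δ0−h0·(2M0+M1)/6=-11779/2364
seg 1: a=1, c=M1/2=2323/788, d=(M2−M1)/(6·2)=-2791/4728, b=Δ1−h1·(2M1+M2)/6=-2405/1182
seg 2: a=4, c=M2/2=-117/197, d=(M3−M2)/(6·3)=-307/1773, b=Δ2−h2·(2M2+M3)/6=1580/591
seg 3: a=2, c=M3/2=-424/197, d=(M4−M3)/(6·1)=424/591, b=Δ3−h3·(2M3+M4)/6=-3289/591
t_q=27/4 → seg 3, τ=3/4; S=2+-3289/591·τ+-424/197·τ²+424/591·τ³=-4857/1576

  seg 0: a=5 b=-11779/2364 c=0 d=2323/2364
  seg 1: a=1 b=-2405/1182 c=2323/788 d=-2791/4728
  seg 2: a=4 b=1580/591 c=-117/197 d=-307/1773
  seg 3: a=2 b=-3289/591 c=-424/197 d=424/591
S(27/4) = -4857/1576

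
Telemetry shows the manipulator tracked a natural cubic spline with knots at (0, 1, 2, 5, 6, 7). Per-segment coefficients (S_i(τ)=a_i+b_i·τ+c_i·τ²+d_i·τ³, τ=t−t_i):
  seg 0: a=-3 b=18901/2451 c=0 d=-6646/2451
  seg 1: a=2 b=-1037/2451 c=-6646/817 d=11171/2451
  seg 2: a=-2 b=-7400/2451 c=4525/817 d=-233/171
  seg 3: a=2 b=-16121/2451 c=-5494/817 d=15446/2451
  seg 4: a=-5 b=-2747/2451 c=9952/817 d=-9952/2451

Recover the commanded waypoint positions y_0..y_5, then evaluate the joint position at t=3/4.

y_0=-3 y_1=2 y_2=-2 y_3=2 y_4=-5 y_5=2
S(3/4) = 42869/26144

y_0 = S_0(0) = a_0 = -3
y_1 = S_1(0) = a_1 = 2
y_2 = S_2(0) = a_2 = -2
y_3 = S_3(0) = a_3 = 2
y_4 = S_4(0) = a_4 = -5
y_5 = S_4(1) = 2
t_q=3/4 is in segment 0 (τ=3/4); S_0(τ)=42869/26144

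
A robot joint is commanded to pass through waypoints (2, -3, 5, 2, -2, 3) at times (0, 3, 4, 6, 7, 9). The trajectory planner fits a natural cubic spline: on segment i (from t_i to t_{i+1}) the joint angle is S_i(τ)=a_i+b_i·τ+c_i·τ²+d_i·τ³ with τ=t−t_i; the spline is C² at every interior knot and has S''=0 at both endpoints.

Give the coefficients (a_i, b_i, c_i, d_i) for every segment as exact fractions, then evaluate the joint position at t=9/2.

Δ: Δ0=-5/3, Δ1=8, Δ2=-3/2, Δ3=-4, Δ4=5/2
row 1: diag=8, rhs=58; c'=1/8, d'=29/4
row 2: denom=6−1·1/8=47/8; d'=(-57−1·29/4)/(47/8)=-514/47
row 3: denom=6−2·16/47=250/47; d'=(-15−2·-514/47)/(250/47)=323/250
row 4: denom=6−1·47/250=1453/250; d'=(39−1·323/250)/(1453/250)=9427/1453
back: M4=9427/1453
back: M3=323/250−47/250·9427/1453=105/1453
back: M2=-514/47−16/47·105/1453=-15926/1453
back: M1=29/4−1/8·-15926/1453=12525/1453
M: M0=0, M1=12525/1453, M2=-15926/1453, M3=105/1453, M4=9427/1453, M5=0
seg 0: a=2, c=M0/2=0, d=(M1−M0)/(6·3)=4175/8718, b=Δ0−h0·(2M0+M1)/6=-52105/8718
seg 1: a=-3, c=M1/2=12525/2906, d=(M2−M1)/(6·1)=-28451/8718, b=Δ1−h1·(2M1+M2)/6=30310/4359
seg 2: a=5, c=M2/2=-7963/1453, d=(M3−M2)/(6·2)=16031/17436, b=Δ2−h2·(2M2+M3)/6=50417/8718
seg 3: a=2, c=M3/2=105/2906, d=(M4−M3)/(6·1)=4661/4359, b=Δ3−h3·(2M3+M4)/6=-44509/8718
seg 4: a=-2, c=M4/2=9427/2906, d=(M5−M4)/(6·2)=-9427/17436, b=Δ4−h4·(2M4+M5)/6=-15913/8718
t_q=9/2 → seg 2, τ=1/2; S=5+50417/8718·τ+-7963/1453·τ²+16031/17436·τ³=308565/46496

  seg 0: a=2 b=-52105/8718 c=0 d=4175/8718
  seg 1: a=-3 b=30310/4359 c=12525/2906 d=-28451/8718
  seg 2: a=5 b=50417/8718 c=-7963/1453 d=16031/17436
  seg 3: a=2 b=-44509/8718 c=105/2906 d=4661/4359
  seg 4: a=-2 b=-15913/8718 c=9427/2906 d=-9427/17436
S(9/2) = 308565/46496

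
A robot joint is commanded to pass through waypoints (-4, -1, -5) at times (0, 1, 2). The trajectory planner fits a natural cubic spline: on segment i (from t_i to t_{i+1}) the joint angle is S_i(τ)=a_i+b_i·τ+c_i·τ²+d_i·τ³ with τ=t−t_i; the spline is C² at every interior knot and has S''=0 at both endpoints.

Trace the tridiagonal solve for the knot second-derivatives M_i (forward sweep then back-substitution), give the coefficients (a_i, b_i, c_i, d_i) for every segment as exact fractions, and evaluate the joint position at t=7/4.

  seg 0: a=-4 b=19/4 c=0 d=-7/4
  seg 1: a=-1 b=-1/2 c=-21/4 d=7/4
S(7/4) = -919/256

Δ: Δ0=3, Δ1=-4
row 1: diag=4, rhs=-42; c'=1/4, d'=-21/2
back: M1=-21/2
M: M0=0, M1=-21/2, M2=0
seg 0: a=-4, c=M0/2=0, d=(M1−M0)/(6·1)=-7/4, b=Δ0−h0·(2M0+M1)/6=19/4
seg 1: a=-1, c=M1/2=-21/4, d=(M2−M1)/(6·1)=7/4, b=Δ1−h1·(2M1+M2)/6=-1/2
t_q=7/4 → seg 1, τ=3/4; S=-1+-1/2·τ+-21/4·τ²+7/4·τ³=-919/256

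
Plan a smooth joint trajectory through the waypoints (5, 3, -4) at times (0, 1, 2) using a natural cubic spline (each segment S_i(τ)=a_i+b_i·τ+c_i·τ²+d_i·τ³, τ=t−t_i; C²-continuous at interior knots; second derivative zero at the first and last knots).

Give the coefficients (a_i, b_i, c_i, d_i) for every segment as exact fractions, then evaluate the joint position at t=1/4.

Δ: Δ0=-2, Δ1=-7
row 1: diag=4, rhs=-30; c'=1/4, d'=-15/2
back: M1=-15/2
M: M0=0, M1=-15/2, M2=0
seg 0: a=5, c=M0/2=0, d=(M1−M0)/(6·1)=-5/4, b=Δ0−h0·(2M0+M1)/6=-3/4
seg 1: a=3, c=M1/2=-15/4, d=(M2−M1)/(6·1)=5/4, b=Δ1−h1·(2M1+M2)/6=-9/2
t_q=1/4 → seg 0, τ=1/4; S=5+-3/4·τ+0·τ²+-5/4·τ³=1227/256

  seg 0: a=5 b=-3/4 c=0 d=-5/4
  seg 1: a=3 b=-9/2 c=-15/4 d=5/4
S(1/4) = 1227/256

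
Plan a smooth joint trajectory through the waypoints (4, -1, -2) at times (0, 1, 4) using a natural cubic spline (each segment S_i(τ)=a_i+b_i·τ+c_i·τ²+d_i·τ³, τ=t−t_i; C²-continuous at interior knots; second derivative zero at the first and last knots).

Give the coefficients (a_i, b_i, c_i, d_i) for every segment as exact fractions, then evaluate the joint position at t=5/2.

Δ: Δ0=-5, Δ1=-1/3
row 1: diag=8, rhs=28; c'=3/8, d'=7/2
back: M1=7/2
M: M0=0, M1=7/2, M2=0
seg 0: a=4, c=M0/2=0, d=(M1−M0)/(6·1)=7/12, b=Δ0−h0·(2M0+M1)/6=-67/12
seg 1: a=-1, c=M1/2=7/4, d=(M2−M1)/(6·3)=-7/36, b=Δ1−h1·(2M1+M2)/6=-23/6
t_q=5/2 → seg 1, τ=3/2; S=-1+-23/6·τ+7/4·τ²+-7/36·τ³=-111/32

  seg 0: a=4 b=-67/12 c=0 d=7/12
  seg 1: a=-1 b=-23/6 c=7/4 d=-7/36
S(5/2) = -111/32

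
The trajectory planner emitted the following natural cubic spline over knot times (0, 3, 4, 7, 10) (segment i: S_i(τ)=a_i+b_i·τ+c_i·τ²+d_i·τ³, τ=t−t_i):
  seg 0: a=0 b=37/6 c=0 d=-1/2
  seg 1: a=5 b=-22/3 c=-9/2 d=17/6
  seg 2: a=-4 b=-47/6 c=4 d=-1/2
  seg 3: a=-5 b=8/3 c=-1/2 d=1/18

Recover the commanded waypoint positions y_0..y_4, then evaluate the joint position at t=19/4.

y_0 = S_0(0) = a_0 = 0
y_1 = S_1(0) = a_1 = 5
y_2 = S_2(0) = a_2 = -4
y_3 = S_3(0) = a_3 = -5
y_4 = S_3(3) = 0
t_q=19/4 is in segment 2 (τ=3/4); S_2(τ)=-1003/128

y_0=0 y_1=5 y_2=-4 y_3=-5 y_4=0
S(19/4) = -1003/128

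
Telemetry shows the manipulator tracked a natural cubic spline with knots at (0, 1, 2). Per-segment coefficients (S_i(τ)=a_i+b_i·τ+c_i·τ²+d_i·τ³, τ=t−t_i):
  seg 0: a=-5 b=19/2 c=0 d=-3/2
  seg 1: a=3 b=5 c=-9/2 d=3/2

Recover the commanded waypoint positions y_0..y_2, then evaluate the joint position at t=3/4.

y_0=-5 y_1=3 y_2=5
S(3/4) = 191/128

y_0 = S_0(0) = a_0 = -5
y_1 = S_1(0) = a_1 = 3
y_2 = S_1(1) = 5
t_q=3/4 is in segment 0 (τ=3/4); S_0(τ)=191/128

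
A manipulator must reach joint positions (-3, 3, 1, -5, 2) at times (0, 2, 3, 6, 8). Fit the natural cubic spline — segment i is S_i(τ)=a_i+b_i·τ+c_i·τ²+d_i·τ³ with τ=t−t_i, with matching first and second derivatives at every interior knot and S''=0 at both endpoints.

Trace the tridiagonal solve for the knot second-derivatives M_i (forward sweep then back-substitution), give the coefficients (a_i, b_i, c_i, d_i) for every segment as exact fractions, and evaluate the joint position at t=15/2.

Δ: Δ0=3, Δ1=-2, Δ2=-2, Δ3=7/2
row 1: diag=6, rhs=-30; c'=1/6, d'=-5
row 2: denom=8−1·1/6=47/6; d'=(0−1·-5)/(47/6)=30/47
row 3: denom=10−3·18/47=416/47; d'=(33−3·30/47)/(416/47)=1461/416
back: M3=1461/416
back: M2=30/47−18/47·1461/416=-147/208
back: M1=-5−1/6·-147/208=-2031/416
M: M0=0, M1=-2031/416, M2=-147/208, M3=1461/416, M4=0
seg 0: a=-3, c=M0/2=0, d=(M1−M0)/(6·2)=-677/1664, b=Δ0−h0·(2M0+M1)/6=1925/416
seg 1: a=3, c=M1/2=-2031/832, d=(M2−M1)/(6·1)=579/832, b=Δ1−h1·(2M1+M2)/6=-53/208
seg 2: a=1, c=M2/2=-147/416, d=(M3−M2)/(6·3)=15/64, b=Δ2−h2·(2M2+M3)/6=-2537/832
seg 3: a=-5, c=M3/2=1461/832, d=(M4−M3)/(6·2)=-487/1664, b=Δ3−h3·(2M3+M4)/6=241/208
t_q=15/2 → seg 3, τ=3/2; S=-5+241/208·τ+1461/832·τ²+-487/1664·τ³=-3977/13312

  seg 0: a=-3 b=1925/416 c=0 d=-677/1664
  seg 1: a=3 b=-53/208 c=-2031/832 d=579/832
  seg 2: a=1 b=-2537/832 c=-147/416 d=15/64
  seg 3: a=-5 b=241/208 c=1461/832 d=-487/1664
S(15/2) = -3977/13312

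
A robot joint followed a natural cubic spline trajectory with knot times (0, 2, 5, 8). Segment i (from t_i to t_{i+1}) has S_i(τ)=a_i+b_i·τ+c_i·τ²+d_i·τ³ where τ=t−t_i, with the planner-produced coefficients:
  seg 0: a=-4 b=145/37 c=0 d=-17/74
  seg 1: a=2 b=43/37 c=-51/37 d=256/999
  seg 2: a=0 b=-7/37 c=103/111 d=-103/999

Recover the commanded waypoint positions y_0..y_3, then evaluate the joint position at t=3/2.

y_0=-4 y_1=2 y_2=0 y_3=5
S(3/2) = 653/592

y_0 = S_0(0) = a_0 = -4
y_1 = S_1(0) = a_1 = 2
y_2 = S_2(0) = a_2 = 0
y_3 = S_2(3) = 5
t_q=3/2 is in segment 0 (τ=3/2); S_0(τ)=653/592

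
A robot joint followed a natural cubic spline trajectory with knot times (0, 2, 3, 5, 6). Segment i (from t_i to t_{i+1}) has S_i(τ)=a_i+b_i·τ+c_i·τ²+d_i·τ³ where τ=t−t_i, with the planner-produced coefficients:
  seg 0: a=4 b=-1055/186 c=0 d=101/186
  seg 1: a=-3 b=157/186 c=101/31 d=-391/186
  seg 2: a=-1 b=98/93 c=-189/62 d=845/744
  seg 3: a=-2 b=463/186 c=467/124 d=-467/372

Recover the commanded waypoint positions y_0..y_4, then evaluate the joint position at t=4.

y_0 = S_0(0) = a_0 = 4
y_1 = S_1(0) = a_1 = -3
y_2 = S_2(0) = a_2 = -1
y_3 = S_3(0) = a_3 = -2
y_4 = S_3(1) = 3
t_q=4 is in segment 2 (τ=1); S_2(τ)=-461/248

y_0=4 y_1=-3 y_2=-1 y_3=-2 y_4=3
S(4) = -461/248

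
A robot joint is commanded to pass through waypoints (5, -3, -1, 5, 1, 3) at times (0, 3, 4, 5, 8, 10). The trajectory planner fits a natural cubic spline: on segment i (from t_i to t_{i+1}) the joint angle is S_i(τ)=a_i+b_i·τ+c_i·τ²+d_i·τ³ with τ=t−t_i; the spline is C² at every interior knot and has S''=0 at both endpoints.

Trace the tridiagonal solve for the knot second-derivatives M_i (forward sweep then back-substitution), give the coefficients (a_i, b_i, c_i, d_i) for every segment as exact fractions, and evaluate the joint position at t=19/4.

Δ: Δ0=-8/3, Δ1=2, Δ2=6, Δ3=-4/3, Δ4=1
row 1: diag=8, rhs=28; c'=1/8, d'=7/2
row 2: denom=4−1·1/8=31/8; d'=(24−1·7/2)/(31/8)=164/31
row 3: denom=8−1·8/31=240/31; d'=(-44−1·164/31)/(240/31)=-191/30
row 4: denom=10−3·31/80=707/80; d'=(14−3·-191/30)/(707/80)=2648/707
back: M4=2648/707
back: M3=-191/30−31/80·2648/707=-16582/2121
back: M2=164/31−8/31·-16582/2121=15500/2121
back: M1=7/2−1/8·15500/2121=5486/2121
M: M0=0, M1=5486/2121, M2=15500/2121, M3=-16582/2121, M4=2648/707, M5=0
seg 0: a=5, c=M0/2=0, d=(M1−M0)/(6·3)=2743/19089, b=Δ0−h0·(2M0+M1)/6=-8399/2121
seg 1: a=-3, c=M1/2=2743/2121, d=(M2−M1)/(6·1)=1669/2121, b=Δ1−h1·(2M1+M2)/6=-170/2121
seg 2: a=-1, c=M2/2=7750/2121, d=(M3−M2)/(6·1)=-5347/2121, b=Δ2−h2·(2M2+M3)/6=3441/707
seg 3: a=5, c=M3/2=-8291/2121, d=(M4−M3)/(6·3)=12263/19089, b=Δ3−h3·(2M3+M4)/6=9782/2121
seg 4: a=1, c=M4/2=1324/707, d=(M5−M4)/(6·2)=-662/2121, b=Δ4−h4·(2M4+M5)/6=-3175/2121
t_q=19/4 → seg 2, τ=3/4; S=-1+3441/707·τ+7750/2121·τ²+-5347/2121·τ³=164797/45248

  seg 0: a=5 b=-8399/2121 c=0 d=2743/19089
  seg 1: a=-3 b=-170/2121 c=2743/2121 d=1669/2121
  seg 2: a=-1 b=3441/707 c=7750/2121 d=-5347/2121
  seg 3: a=5 b=9782/2121 c=-8291/2121 d=12263/19089
  seg 4: a=1 b=-3175/2121 c=1324/707 d=-662/2121
S(19/4) = 164797/45248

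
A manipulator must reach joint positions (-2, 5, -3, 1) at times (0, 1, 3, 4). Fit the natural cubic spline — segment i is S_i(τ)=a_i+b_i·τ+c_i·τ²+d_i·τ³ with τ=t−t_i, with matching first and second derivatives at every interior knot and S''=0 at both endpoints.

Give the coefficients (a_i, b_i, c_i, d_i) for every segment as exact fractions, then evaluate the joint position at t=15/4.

Δ: Δ0=7, Δ1=-4, Δ2=4
row 1: diag=6, rhs=-66; c'=1/3, d'=-11
row 2: denom=6−2·1/3=16/3; d'=(48−2·-11)/(16/3)=105/8
back: M2=105/8
back: M1=-11−1/3·105/8=-123/8
M: M0=0, M1=-123/8, M2=105/8, M3=0
seg 0: a=-2, c=M0/2=0, d=(M1−M0)/(6·1)=-41/16, b=Δ0−h0·(2M0+M1)/6=153/16
seg 1: a=5, c=M1/2=-123/16, d=(M2−M1)/(6·2)=19/8, b=Δ1−h1·(2M1+M2)/6=15/8
seg 2: a=-3, c=M2/2=105/16, d=(M3−M2)/(6·1)=-35/16, b=Δ2−h2·(2M2+M3)/6=-3/8
t_q=15/4 → seg 2, τ=3/4; S=-3+-3/8·τ+105/16·τ²+-35/16·τ³=-525/1024

  seg 0: a=-2 b=153/16 c=0 d=-41/16
  seg 1: a=5 b=15/8 c=-123/16 d=19/8
  seg 2: a=-3 b=-3/8 c=105/16 d=-35/16
S(15/4) = -525/1024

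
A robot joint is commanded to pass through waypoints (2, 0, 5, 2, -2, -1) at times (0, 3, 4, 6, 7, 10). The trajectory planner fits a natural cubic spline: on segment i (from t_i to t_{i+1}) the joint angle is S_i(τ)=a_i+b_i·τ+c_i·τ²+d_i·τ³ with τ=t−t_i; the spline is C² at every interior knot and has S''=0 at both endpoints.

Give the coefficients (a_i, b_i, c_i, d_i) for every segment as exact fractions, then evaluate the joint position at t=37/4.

  seg 0: a=2 b=-1405/434 c=0 d=3347/11718
  seg 1: a=0 b=971/217 c=3347/1302 d=-2663/1302
  seg 2: a=5 b=4531/1302 c=-2321/651 d=50/93
  seg 3: a=2 b=-1879/434 c=-221/651 d=871/1302
  seg 4: a=-2 b=-1954/651 c=2171/1302 d=-2171/11718
S(37/4) = -67285/27776

Δ: Δ0=-2/3, Δ1=5, Δ2=-3/2, Δ3=-4, Δ4=1/3
row 1: diag=8, rhs=34; c'=1/8, d'=17/4
row 2: denom=6−1·1/8=47/8; d'=(-39−1·17/4)/(47/8)=-346/47
row 3: denom=6−2·16/47=250/47; d'=(-15−2·-346/47)/(250/47)=-13/250
row 4: denom=8−1·47/250=1953/250; d'=(26−1·-13/250)/(1953/250)=2171/651
back: M4=2171/651
back: M3=-13/250−47/250·2171/651=-442/651
back: M2=-346/47−16/47·-442/651=-4642/651
back: M1=17/4−1/8·-4642/651=3347/651
M: M0=0, M1=3347/651, M2=-4642/651, M3=-442/651, M4=2171/651, M5=0
seg 0: a=2, c=M0/2=0, d=(M1−M0)/(6·3)=3347/11718, b=Δ0−h0·(2M0+M1)/6=-1405/434
seg 1: a=0, c=M1/2=3347/1302, d=(M2−M1)/(6·1)=-2663/1302, b=Δ1−h1·(2M1+M2)/6=971/217
seg 2: a=5, c=M2/2=-2321/651, d=(M3−M2)/(6·2)=50/93, b=Δ2−h2·(2M2+M3)/6=4531/1302
seg 3: a=2, c=M3/2=-221/651, d=(M4−M3)/(6·1)=871/1302, b=Δ3−h3·(2M3+M4)/6=-1879/434
seg 4: a=-2, c=M4/2=2171/1302, d=(M5−M4)/(6·3)=-2171/11718, b=Δ4−h4·(2M4+M5)/6=-1954/651
t_q=37/4 → seg 4, τ=9/4; S=-2+-1954/651·τ+2171/1302·τ²+-2171/11718·τ³=-67285/27776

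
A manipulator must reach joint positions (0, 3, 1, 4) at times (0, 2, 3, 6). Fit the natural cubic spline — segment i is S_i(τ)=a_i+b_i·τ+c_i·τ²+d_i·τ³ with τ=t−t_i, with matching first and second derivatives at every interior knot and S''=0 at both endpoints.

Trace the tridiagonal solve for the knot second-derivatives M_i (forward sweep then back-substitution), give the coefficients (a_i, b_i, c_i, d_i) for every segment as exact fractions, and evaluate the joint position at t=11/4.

Δ: Δ0=3/2, Δ1=-2, Δ2=1
row 1: diag=6, rhs=-21; c'=1/6, d'=-7/2
row 2: denom=8−1·1/6=47/6; d'=(18−1·-7/2)/(47/6)=129/47
back: M2=129/47
back: M1=-7/2−1/6·129/47=-186/47
M: M0=0, M1=-186/47, M2=129/47, M3=0
seg 0: a=0, c=M0/2=0, d=(M1−M0)/(6·2)=-31/94, b=Δ0−h0·(2M0+M1)/6=265/94
seg 1: a=3, c=M1/2=-93/47, d=(M2−M1)/(6·1)=105/94, b=Δ1−h1·(2M1+M2)/6=-107/94
seg 2: a=1, c=M2/2=129/94, d=(M3−M2)/(6·3)=-43/282, b=Δ2−h2·(2M2+M3)/6=-82/47
t_q=11/4 → seg 1, τ=3/4; S=3+-107/94·τ+-93/47·τ²+105/94·τ³=9051/6016

  seg 0: a=0 b=265/94 c=0 d=-31/94
  seg 1: a=3 b=-107/94 c=-93/47 d=105/94
  seg 2: a=1 b=-82/47 c=129/94 d=-43/282
S(11/4) = 9051/6016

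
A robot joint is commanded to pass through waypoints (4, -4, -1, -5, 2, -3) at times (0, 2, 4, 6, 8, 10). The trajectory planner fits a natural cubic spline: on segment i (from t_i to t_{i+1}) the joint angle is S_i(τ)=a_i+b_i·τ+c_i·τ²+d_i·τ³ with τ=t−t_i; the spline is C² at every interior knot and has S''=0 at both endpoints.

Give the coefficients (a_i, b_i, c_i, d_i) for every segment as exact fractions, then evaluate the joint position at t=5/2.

  seg 0: a=4 b=-2449/418 c=0 d=777/1672
  seg 1: a=-4 b=-59/209 c=2331/836 d=-793/836
  seg 2: a=-1 b=-107/209 c=-2427/836 d=95/88
  seg 3: a=-5 b=347/418 c=747/209 d=-234/209
  seg 4: a=2 b=707/418 c=-657/209 d=219/418
S(5/2) = -23827/6688

Δ: Δ0=-4, Δ1=3/2, Δ2=-2, Δ3=7/2, Δ4=-5/2
row 1: diag=8, rhs=33; c'=1/4, d'=33/8
row 2: denom=8−2·1/4=15/2; d'=(-21−2·33/8)/(15/2)=-39/10
row 3: denom=8−2·4/15=112/15; d'=(33−2·-39/10)/(112/15)=153/28
row 4: denom=8−2·15/56=209/28; d'=(-36−2·153/28)/(209/28)=-1314/209
back: M4=-1314/209
back: M3=153/28−15/56·-1314/209=1494/209
back: M2=-39/10−4/15·1494/209=-2427/418
back: M1=33/8−1/4·-2427/418=2331/418
M: M0=0, M1=2331/418, M2=-2427/418, M3=1494/209, M4=-1314/209, M5=0
seg 0: a=4, c=M0/2=0, d=(M1−M0)/(6·2)=777/1672, b=Δ0−h0·(2M0+M1)/6=-2449/418
seg 1: a=-4, c=M1/2=2331/836, d=(M2−M1)/(6·2)=-793/836, b=Δ1−h1·(2M1+M2)/6=-59/209
seg 2: a=-1, c=M2/2=-2427/836, d=(M3−M2)/(6·2)=95/88, b=Δ2−h2·(2M2+M3)/6=-107/209
seg 3: a=-5, c=M3/2=747/209, d=(M4−M3)/(6·2)=-234/209, b=Δ3−h3·(2M3+M4)/6=347/418
seg 4: a=2, c=M4/2=-657/209, d=(M5−M4)/(6·2)=219/418, b=Δ4−h4·(2M4+M5)/6=707/418
t_q=5/2 → seg 1, τ=1/2; S=-4+-59/209·τ+2331/836·τ²+-793/836·τ³=-23827/6688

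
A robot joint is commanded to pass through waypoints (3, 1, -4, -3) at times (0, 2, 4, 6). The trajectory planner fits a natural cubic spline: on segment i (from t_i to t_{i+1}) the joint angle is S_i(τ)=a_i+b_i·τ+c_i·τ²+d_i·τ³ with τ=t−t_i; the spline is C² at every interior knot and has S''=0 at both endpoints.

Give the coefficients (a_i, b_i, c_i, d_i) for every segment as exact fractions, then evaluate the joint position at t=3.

Δ: Δ0=-1, Δ1=-5/2, Δ2=1/2
row 1: diag=8, rhs=-9; c'=1/4, d'=-9/8
row 2: denom=8−2·1/4=15/2; d'=(18−2·-9/8)/(15/2)=27/10
back: M2=27/10
back: M1=-9/8−1/4·27/10=-9/5
M: M0=0, M1=-9/5, M2=27/10, M3=0
seg 0: a=3, c=M0/2=0, d=(M1−M0)/(6·2)=-3/20, b=Δ0−h0·(2M0+M1)/6=-2/5
seg 1: a=1, c=M1/2=-9/10, d=(M2−M1)/(6·2)=3/8, b=Δ1−h1·(2M1+M2)/6=-11/5
seg 2: a=-4, c=M2/2=27/20, d=(M3−M2)/(6·2)=-9/40, b=Δ2−h2·(2M2+M3)/6=-13/10
t_q=3 → seg 1, τ=1; S=1+-11/5·τ+-9/10·τ²+3/8·τ³=-69/40

  seg 0: a=3 b=-2/5 c=0 d=-3/20
  seg 1: a=1 b=-11/5 c=-9/10 d=3/8
  seg 2: a=-4 b=-13/10 c=27/20 d=-9/40
S(3) = -69/40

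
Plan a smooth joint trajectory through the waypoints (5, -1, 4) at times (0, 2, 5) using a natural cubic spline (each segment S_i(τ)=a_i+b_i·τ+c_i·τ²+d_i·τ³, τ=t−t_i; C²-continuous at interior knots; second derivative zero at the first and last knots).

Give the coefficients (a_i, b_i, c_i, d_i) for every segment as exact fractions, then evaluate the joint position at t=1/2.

Δ: Δ0=-3, Δ1=5/3
row 1: diag=10, rhs=28; c'=3/10, d'=14/5
back: M1=14/5
M: M0=0, M1=14/5, M2=0
seg 0: a=5, c=M0/2=0, d=(M1−M0)/(6·2)=7/30, b=Δ0−h0·(2M0+M1)/6=-59/15
seg 1: a=-1, c=M1/2=7/5, d=(M2−M1)/(6·3)=-7/45, b=Δ1−h1·(2M1+M2)/6=-17/15
t_q=1/2 → seg 0, τ=1/2; S=5+-59/15·τ+0·τ²+7/30·τ³=49/16

  seg 0: a=5 b=-59/15 c=0 d=7/30
  seg 1: a=-1 b=-17/15 c=7/5 d=-7/45
S(1/2) = 49/16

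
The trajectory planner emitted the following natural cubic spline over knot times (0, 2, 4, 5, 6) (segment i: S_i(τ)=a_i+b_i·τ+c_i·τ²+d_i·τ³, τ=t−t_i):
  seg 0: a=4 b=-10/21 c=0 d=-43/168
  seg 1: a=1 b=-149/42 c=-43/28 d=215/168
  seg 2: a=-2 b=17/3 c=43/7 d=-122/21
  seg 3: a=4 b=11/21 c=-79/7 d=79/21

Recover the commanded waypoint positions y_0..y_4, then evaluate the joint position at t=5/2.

y_0=4 y_1=1 y_2=-2 y_3=4 y_4=-3
S(5/2) = -447/448

y_0 = S_0(0) = a_0 = 4
y_1 = S_1(0) = a_1 = 1
y_2 = S_2(0) = a_2 = -2
y_3 = S_3(0) = a_3 = 4
y_4 = S_3(1) = -3
t_q=5/2 is in segment 1 (τ=1/2); S_1(τ)=-447/448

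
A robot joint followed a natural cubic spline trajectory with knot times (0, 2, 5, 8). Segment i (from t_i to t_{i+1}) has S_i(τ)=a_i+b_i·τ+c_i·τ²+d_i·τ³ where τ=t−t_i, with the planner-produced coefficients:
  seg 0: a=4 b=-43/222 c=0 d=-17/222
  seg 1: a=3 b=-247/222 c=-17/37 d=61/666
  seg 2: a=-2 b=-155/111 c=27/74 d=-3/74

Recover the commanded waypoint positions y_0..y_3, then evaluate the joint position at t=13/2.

y_0=4 y_1=3 y_2=-2 y_3=-4
S(13/2) = -2019/592

y_0 = S_0(0) = a_0 = 4
y_1 = S_1(0) = a_1 = 3
y_2 = S_2(0) = a_2 = -2
y_3 = S_2(3) = -4
t_q=13/2 is in segment 2 (τ=3/2); S_2(τ)=-2019/592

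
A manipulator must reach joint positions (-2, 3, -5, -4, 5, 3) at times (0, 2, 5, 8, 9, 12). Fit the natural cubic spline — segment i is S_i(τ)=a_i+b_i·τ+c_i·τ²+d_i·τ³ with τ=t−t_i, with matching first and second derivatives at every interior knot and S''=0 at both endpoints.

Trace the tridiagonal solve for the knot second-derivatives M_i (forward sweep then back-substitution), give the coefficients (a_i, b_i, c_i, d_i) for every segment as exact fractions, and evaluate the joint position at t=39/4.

Δ: Δ0=5/2, Δ1=-8/3, Δ2=1/3, Δ3=9, Δ4=-2/3
row 1: diag=10, rhs=-31; c'=3/10, d'=-31/10
row 2: denom=12−3·3/10=111/10; d'=(18−3·-31/10)/(111/10)=91/37
row 3: denom=8−3·10/37=266/37; d'=(52−3·91/37)/(266/37)=1651/266
row 4: denom=8−1·37/266=2091/266; d'=(-58−1·1651/266)/(2091/266)=-5693/697
back: M4=-5693/697
back: M3=1651/266−37/266·-5693/697=5118/697
back: M2=91/37−10/37·5118/697=331/697
back: M1=-31/10−3/10·331/697=-2260/697
M: M0=0, M1=-2260/697, M2=331/697, M3=5118/697, M4=-5693/697, M5=0
seg 0: a=-2, c=M0/2=0, d=(M1−M0)/(6·2)=-565/2091, b=Δ0−h0·(2M0+M1)/6=14975/4182
seg 1: a=3, c=M1/2=-1130/697, d=(M2−M1)/(6·3)=2591/12546, b=Δ1−h1·(2M1+M2)/6=1415/4182
seg 2: a=-5, c=M2/2=331/1394, d=(M3−M2)/(6·3)=4787/12546, b=Δ2−h2·(2M2+M3)/6=-469/123
seg 3: a=-4, c=M3/2=2559/697, d=(M4−M3)/(6·1)=-10811/4182, b=Δ3−h3·(2M3+M4)/6=33095/4182
seg 4: a=5, c=M4/2=-5693/1394, d=(M5−M4)/(6·3)=5693/12546, b=Δ4−h4·(2M4+M5)/6=15685/2091
t_q=39/4 → seg 4, τ=3/4; S=5+15685/2091·τ+-5693/1394·τ²+5693/12546·τ³=760131/89216

  seg 0: a=-2 b=14975/4182 c=0 d=-565/2091
  seg 1: a=3 b=1415/4182 c=-1130/697 d=2591/12546
  seg 2: a=-5 b=-469/123 c=331/1394 d=4787/12546
  seg 3: a=-4 b=33095/4182 c=2559/697 d=-10811/4182
  seg 4: a=5 b=15685/2091 c=-5693/1394 d=5693/12546
S(39/4) = 760131/89216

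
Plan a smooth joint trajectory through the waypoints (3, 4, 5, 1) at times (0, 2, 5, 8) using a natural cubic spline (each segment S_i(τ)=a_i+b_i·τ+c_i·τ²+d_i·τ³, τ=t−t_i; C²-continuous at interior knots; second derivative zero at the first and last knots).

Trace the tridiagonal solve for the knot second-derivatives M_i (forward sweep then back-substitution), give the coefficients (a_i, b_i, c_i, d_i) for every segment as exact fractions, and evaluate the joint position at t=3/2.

Δ: Δ0=1/2, Δ1=1/3, Δ2=-4/3
row 1: diag=10, rhs=-1; c'=3/10, d'=-1/10
row 2: denom=12−3·3/10=111/10; d'=(-10−3·-1/10)/(111/10)=-97/111
back: M2=-97/111
back: M1=-1/10−3/10·-97/111=6/37
M: M0=0, M1=6/37, M2=-97/111, M3=0
seg 0: a=3, c=M0/2=0, d=(M1−M0)/(6·2)=1/74, b=Δ0−h0·(2M0+M1)/6=33/74
seg 1: a=4, c=M1/2=3/37, d=(M2−M1)/(6·3)=-115/1998, b=Δ1−h1·(2M1+M2)/6=45/74
seg 2: a=5, c=M2/2=-97/222, d=(M3−M2)/(6·3)=97/1998, b=Δ2−h2·(2M2+M3)/6=-17/37
t_q=3/2 → seg 0, τ=3/2; S=3+33/74·τ+0·τ²+1/74·τ³=2199/592

  seg 0: a=3 b=33/74 c=0 d=1/74
  seg 1: a=4 b=45/74 c=3/37 d=-115/1998
  seg 2: a=5 b=-17/37 c=-97/222 d=97/1998
S(3/2) = 2199/592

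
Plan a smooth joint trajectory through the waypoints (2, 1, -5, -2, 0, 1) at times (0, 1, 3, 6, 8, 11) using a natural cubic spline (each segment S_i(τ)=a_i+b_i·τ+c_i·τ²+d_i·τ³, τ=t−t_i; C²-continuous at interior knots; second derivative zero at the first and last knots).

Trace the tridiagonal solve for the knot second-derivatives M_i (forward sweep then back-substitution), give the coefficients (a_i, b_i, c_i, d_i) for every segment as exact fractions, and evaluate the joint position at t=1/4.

Δ: Δ0=-1, Δ1=-3, Δ2=1, Δ3=1, Δ4=1/3
row 1: diag=6, rhs=-12; c'=1/3, d'=-2
row 2: denom=10−2·1/3=28/3; d'=(24−2·-2)/(28/3)=3
row 3: denom=10−3·9/28=253/28; d'=(0−3·3)/(253/28)=-252/253
row 4: denom=10−2·56/253=2418/253; d'=(-4−2·-252/253)/(2418/253)=-254/1209
back: M4=-254/1209
back: M3=-252/253−56/253·-254/1209=-1148/1209
back: M2=3−9/28·-1148/1209=1332/403
back: M1=-2−1/3·1332/403=-1250/403
M: M0=0, M1=-1250/403, M2=1332/403, M3=-1148/1209, M4=-254/1209, M5=0
seg 0: a=2, c=M0/2=0, d=(M1−M0)/(6·1)=-625/1209, b=Δ0−h0·(2M0+M1)/6=-584/1209
seg 1: a=1, c=M1/2=-625/403, d=(M2−M1)/(6·2)=1291/2418, b=Δ1−h1·(2M1+M2)/6=-2459/1209
seg 2: a=-5, c=M2/2=666/403, d=(M3−M2)/(6·3)=-2572/10881, b=Δ2−h2·(2M2+M3)/6=-2213/1209
seg 3: a=-2, c=M3/2=-574/1209, d=(M4−M3)/(6·2)=149/2418, b=Δ3−h3·(2M3+M4)/6=2059/1209
seg 4: a=0, c=M4/2=-127/1209, d=(M5−M4)/(6·3)=127/10881, b=Δ4−h4·(2M4+M5)/6=219/403
t_q=1/4 → seg 0, τ=1/4; S=2+-584/1209·τ+0·τ²+-625/1209·τ³=48261/25792

  seg 0: a=2 b=-584/1209 c=0 d=-625/1209
  seg 1: a=1 b=-2459/1209 c=-625/403 d=1291/2418
  seg 2: a=-5 b=-2213/1209 c=666/403 d=-2572/10881
  seg 3: a=-2 b=2059/1209 c=-574/1209 d=149/2418
  seg 4: a=0 b=219/403 c=-127/1209 d=127/10881
S(1/4) = 48261/25792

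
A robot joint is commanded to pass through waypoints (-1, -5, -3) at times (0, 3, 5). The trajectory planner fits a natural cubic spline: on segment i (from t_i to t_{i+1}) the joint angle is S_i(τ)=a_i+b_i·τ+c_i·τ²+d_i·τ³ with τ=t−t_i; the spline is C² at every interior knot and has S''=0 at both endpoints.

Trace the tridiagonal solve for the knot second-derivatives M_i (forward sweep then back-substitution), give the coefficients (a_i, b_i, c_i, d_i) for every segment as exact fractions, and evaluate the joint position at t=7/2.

Δ: Δ0=-4/3, Δ1=1
row 1: diag=10, rhs=14; c'=1/5, d'=7/5
back: M1=7/5
M: M0=0, M1=7/5, M2=0
seg 0: a=-1, c=M0/2=0, d=(M1−M0)/(6·3)=7/90, b=Δ0−h0·(2M0+M1)/6=-61/30
seg 1: a=-5, c=M1/2=7/10, d=(M2−M1)/(6·2)=-7/60, b=Δ1−h1·(2M1+M2)/6=1/15
t_q=7/2 → seg 1, τ=1/2; S=-5+1/15·τ+7/10·τ²+-7/60·τ³=-769/160

  seg 0: a=-1 b=-61/30 c=0 d=7/90
  seg 1: a=-5 b=1/15 c=7/10 d=-7/60
S(7/2) = -769/160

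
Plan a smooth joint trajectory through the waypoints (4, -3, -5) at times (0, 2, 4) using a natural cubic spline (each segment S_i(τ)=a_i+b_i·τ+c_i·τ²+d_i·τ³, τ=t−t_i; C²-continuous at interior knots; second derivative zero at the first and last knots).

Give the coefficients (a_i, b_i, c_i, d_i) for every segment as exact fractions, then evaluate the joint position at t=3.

  seg 0: a=4 b=-33/8 c=0 d=5/32
  seg 1: a=-3 b=-9/4 c=15/16 d=-5/32
S(3) = -143/32

Δ: Δ0=-7/2, Δ1=-1
row 1: diag=8, rhs=15; c'=1/4, d'=15/8
back: M1=15/8
M: M0=0, M1=15/8, M2=0
seg 0: a=4, c=M0/2=0, d=(M1−M0)/(6·2)=5/32, b=Δ0−h0·(2M0+M1)/6=-33/8
seg 1: a=-3, c=M1/2=15/16, d=(M2−M1)/(6·2)=-5/32, b=Δ1−h1·(2M1+M2)/6=-9/4
t_q=3 → seg 1, τ=1; S=-3+-9/4·τ+15/16·τ²+-5/32·τ³=-143/32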